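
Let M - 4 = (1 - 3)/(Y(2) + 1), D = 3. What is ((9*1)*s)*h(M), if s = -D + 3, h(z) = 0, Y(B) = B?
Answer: 0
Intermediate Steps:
M = 10/3 (M = 4 + (1 - 3)/(2 + 1) = 4 - 2/3 = 10/3 ≈ 3.3333)
s = 0 (s = -1*3 + 3 = -3 + 3 = 0)
((9*1)*s)*h(M) = ((9*1)*0)*0 = (9*0)*0 = 0*0 = 0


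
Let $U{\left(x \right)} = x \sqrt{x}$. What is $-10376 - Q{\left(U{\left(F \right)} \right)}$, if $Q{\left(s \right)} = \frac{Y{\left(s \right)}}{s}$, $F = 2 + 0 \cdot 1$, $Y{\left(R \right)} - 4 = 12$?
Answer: $-10376 - 4 \sqrt{2} \approx -10382.0$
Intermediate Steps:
$Y{\left(R \right)} = 16$ ($Y{\left(R \right)} = 4 + 12 = 16$)
$F = 2$ ($F = 2 + 0 = 2$)
$U{\left(x \right)} = x^{\frac{3}{2}}$
$Q{\left(s \right)} = \frac{16}{s}$
$-10376 - Q{\left(U{\left(F \right)} \right)} = -10376 - \frac{16}{2^{\frac{3}{2}}} = -10376 - \frac{16}{2 \sqrt{2}} = -10376 - 16 \frac{\sqrt{2}}{4} = -10376 - 4 \sqrt{2}$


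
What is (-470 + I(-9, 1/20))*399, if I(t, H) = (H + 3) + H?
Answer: -1862931/10 ≈ -1.8629e+5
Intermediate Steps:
I(t, H) = 3 + 2*H (I(t, H) = (3 + H) + H = 3 + 2*H)
(-470 + I(-9, 1/20))*399 = (-470 + (3 + 2/20))*399 = (-470 + (3 + 2*(1/20)))*399 = (-470 + (3 + ⅒))*399 = (-470 + 31/10)*399 = -4669/10*399 = -1862931/10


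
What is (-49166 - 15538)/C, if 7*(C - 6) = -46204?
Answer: 226464/23081 ≈ 9.8117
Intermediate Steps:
C = -46162/7 (C = 6 + (⅐)*(-46204) = 6 - 46204/7 = -46162/7 ≈ -6594.6)
(-49166 - 15538)/C = (-49166 - 15538)/(-46162/7) = -64704*(-7/46162) = 226464/23081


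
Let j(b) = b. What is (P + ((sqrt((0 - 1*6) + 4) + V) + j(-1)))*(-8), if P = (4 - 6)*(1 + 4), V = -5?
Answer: 128 - 8*I*sqrt(2) ≈ 128.0 - 11.314*I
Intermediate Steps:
P = -10 (P = -2*5 = -10)
(P + ((sqrt((0 - 1*6) + 4) + V) + j(-1)))*(-8) = (-10 + ((sqrt((0 - 1*6) + 4) - 5) - 1))*(-8) = (-10 + ((sqrt((0 - 6) + 4) - 5) - 1))*(-8) = (-10 + ((sqrt(-6 + 4) - 5) - 1))*(-8) = (-10 + ((sqrt(-2) - 5) - 1))*(-8) = (-10 + ((I*sqrt(2) - 5) - 1))*(-8) = (-10 + ((-5 + I*sqrt(2)) - 1))*(-8) = (-10 + (-6 + I*sqrt(2)))*(-8) = (-16 + I*sqrt(2))*(-8) = 128 - 8*I*sqrt(2)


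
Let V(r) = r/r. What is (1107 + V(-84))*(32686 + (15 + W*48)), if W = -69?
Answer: 32563012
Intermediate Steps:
V(r) = 1
(1107 + V(-84))*(32686 + (15 + W*48)) = (1107 + 1)*(32686 + (15 - 69*48)) = 1108*(32686 + (15 - 3312)) = 1108*(32686 - 3297) = 1108*29389 = 32563012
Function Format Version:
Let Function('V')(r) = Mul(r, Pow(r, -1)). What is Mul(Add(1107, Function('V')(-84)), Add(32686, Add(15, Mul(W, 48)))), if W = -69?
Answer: 32563012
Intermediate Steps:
Function('V')(r) = 1
Mul(Add(1107, Function('V')(-84)), Add(32686, Add(15, Mul(W, 48)))) = Mul(Add(1107, 1), Add(32686, Add(15, Mul(-69, 48)))) = Mul(1108, Add(32686, Add(15, -3312))) = Mul(1108, Add(32686, -3297)) = Mul(1108, 29389) = 32563012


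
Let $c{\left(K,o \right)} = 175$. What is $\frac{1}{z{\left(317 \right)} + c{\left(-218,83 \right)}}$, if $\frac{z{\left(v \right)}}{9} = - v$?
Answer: $- \frac{1}{2678} \approx -0.00037341$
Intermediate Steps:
$z{\left(v \right)} = - 9 v$ ($z{\left(v \right)} = 9 \left(- v\right) = - 9 v$)
$\frac{1}{z{\left(317 \right)} + c{\left(-218,83 \right)}} = \frac{1}{\left(-9\right) 317 + 175} = \frac{1}{-2853 + 175} = \frac{1}{-2678} = - \frac{1}{2678}$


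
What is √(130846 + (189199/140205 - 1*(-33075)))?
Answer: 2*√805573520206455/140205 ≈ 404.87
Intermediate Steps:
√(130846 + (189199/140205 - 1*(-33075))) = √(130846 + (189199*(1/140205) + 33075)) = √(130846 + (189199/140205 + 33075)) = √(130846 + 4637469574/140205) = √(22982733004/140205) = 2*√805573520206455/140205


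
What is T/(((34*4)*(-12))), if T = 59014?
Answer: -29507/816 ≈ -36.161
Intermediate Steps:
T/(((34*4)*(-12))) = 59014/(((34*4)*(-12))) = 59014/((136*(-12))) = 59014/(-1632) = 59014*(-1/1632) = -29507/816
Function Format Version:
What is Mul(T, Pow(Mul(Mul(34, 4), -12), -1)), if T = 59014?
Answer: Rational(-29507, 816) ≈ -36.161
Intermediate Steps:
Mul(T, Pow(Mul(Mul(34, 4), -12), -1)) = Mul(59014, Pow(Mul(Mul(34, 4), -12), -1)) = Mul(59014, Pow(Mul(136, -12), -1)) = Mul(59014, Pow(-1632, -1)) = Mul(59014, Rational(-1, 1632)) = Rational(-29507, 816)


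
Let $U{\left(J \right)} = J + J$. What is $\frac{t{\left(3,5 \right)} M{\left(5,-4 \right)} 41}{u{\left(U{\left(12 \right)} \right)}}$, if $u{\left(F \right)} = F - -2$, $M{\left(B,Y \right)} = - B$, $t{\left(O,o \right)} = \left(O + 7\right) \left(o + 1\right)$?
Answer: $- \frac{6150}{13} \approx -473.08$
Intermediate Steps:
$t{\left(O,o \right)} = \left(1 + o\right) \left(7 + O\right)$ ($t{\left(O,o \right)} = \left(7 + O\right) \left(1 + o\right) = \left(1 + o\right) \left(7 + O\right)$)
$U{\left(J \right)} = 2 J$
$u{\left(F \right)} = 2 + F$ ($u{\left(F \right)} = F + 2 = 2 + F$)
$\frac{t{\left(3,5 \right)} M{\left(5,-4 \right)} 41}{u{\left(U{\left(12 \right)} \right)}} = \frac{\left(7 + 3 + 7 \cdot 5 + 3 \cdot 5\right) \left(\left(-1\right) 5\right) 41}{2 + 2 \cdot 12} = \frac{\left(7 + 3 + 35 + 15\right) \left(-5\right) 41}{2 + 24} = \frac{60 \left(-5\right) 41}{26} = \left(-300\right) 41 \cdot \frac{1}{26} = \left(-12300\right) \frac{1}{26} = - \frac{6150}{13}$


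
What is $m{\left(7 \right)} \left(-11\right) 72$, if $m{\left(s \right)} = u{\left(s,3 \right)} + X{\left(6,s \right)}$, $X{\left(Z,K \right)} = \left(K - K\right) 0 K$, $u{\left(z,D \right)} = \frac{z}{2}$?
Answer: $-2772$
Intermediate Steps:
$u{\left(z,D \right)} = \frac{z}{2}$ ($u{\left(z,D \right)} = z \frac{1}{2} = \frac{z}{2}$)
$X{\left(Z,K \right)} = 0$ ($X{\left(Z,K \right)} = 0 \cdot 0 K = 0 K = 0$)
$m{\left(s \right)} = \frac{s}{2}$ ($m{\left(s \right)} = \frac{s}{2} + 0 = \frac{s}{2}$)
$m{\left(7 \right)} \left(-11\right) 72 = \frac{1}{2} \cdot 7 \left(-11\right) 72 = \frac{7}{2} \left(-11\right) 72 = \left(- \frac{77}{2}\right) 72 = -2772$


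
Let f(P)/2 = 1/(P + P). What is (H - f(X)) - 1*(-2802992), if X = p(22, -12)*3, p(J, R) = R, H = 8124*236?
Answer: 169929217/36 ≈ 4.7203e+6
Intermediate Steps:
H = 1917264
X = -36 (X = -12*3 = -36)
f(P) = 1/P (f(P) = 2/(P + P) = 2/((2*P)) = 2*(1/(2*P)) = 1/P)
(H - f(X)) - 1*(-2802992) = (1917264 - 1/(-36)) - 1*(-2802992) = (1917264 - 1*(-1/36)) + 2802992 = (1917264 + 1/36) + 2802992 = 69021505/36 + 2802992 = 169929217/36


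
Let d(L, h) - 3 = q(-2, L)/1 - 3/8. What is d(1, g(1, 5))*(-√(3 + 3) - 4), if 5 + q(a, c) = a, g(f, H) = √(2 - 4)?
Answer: 35/2 + 35*√6/8 ≈ 28.217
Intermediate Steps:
g(f, H) = I*√2 (g(f, H) = √(-2) = I*√2)
q(a, c) = -5 + a
d(L, h) = -35/8 (d(L, h) = 3 + ((-5 - 2)/1 - 3/8) = 3 + (-7*1 - 3*⅛) = 3 + (-7 - 3/8) = 3 - 59/8 = -35/8)
d(1, g(1, 5))*(-√(3 + 3) - 4) = -35*(-√(3 + 3) - 4)/8 = -35*(-√6 - 4)/8 = -35*(-4 - √6)/8 = 35/2 + 35*√6/8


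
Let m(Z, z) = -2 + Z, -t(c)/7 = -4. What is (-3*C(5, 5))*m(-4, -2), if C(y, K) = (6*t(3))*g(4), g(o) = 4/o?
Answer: 3024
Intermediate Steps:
t(c) = 28 (t(c) = -7*(-4) = 28)
C(y, K) = 168 (C(y, K) = (6*28)*(4/4) = 168*(4*(¼)) = 168*1 = 168)
(-3*C(5, 5))*m(-4, -2) = (-3*168)*(-2 - 4) = -504*(-6) = 3024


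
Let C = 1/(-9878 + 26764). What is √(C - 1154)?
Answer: I*√329048076498/16886 ≈ 33.971*I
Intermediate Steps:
C = 1/16886 ≈ 5.9221e-5
√(C - 1154) = √(1/16886 - 1154) = √(-19486443/16886) = I*√329048076498/16886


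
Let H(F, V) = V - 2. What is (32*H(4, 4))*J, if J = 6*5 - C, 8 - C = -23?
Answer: -64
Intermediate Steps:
C = 31 (C = 8 - 1*(-23) = 8 + 23 = 31)
H(F, V) = -2 + V
J = -1 (J = 6*5 - 1*31 = 30 - 31 = -1)
(32*H(4, 4))*J = (32*(-2 + 4))*(-1) = (32*2)*(-1) = 64*(-1) = -64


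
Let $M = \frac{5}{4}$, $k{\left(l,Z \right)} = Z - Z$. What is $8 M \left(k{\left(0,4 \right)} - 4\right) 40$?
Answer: $-1600$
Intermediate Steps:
$k{\left(l,Z \right)} = 0$
$M = \frac{5}{4}$ ($M = 5 \cdot \frac{1}{4} = \frac{5}{4} \approx 1.25$)
$8 M \left(k{\left(0,4 \right)} - 4\right) 40 = 8 \frac{5 \left(0 - 4\right)}{4} \cdot 40 = 8 \cdot \frac{5}{4} \left(-4\right) 40 = 8 \left(-5\right) 40 = \left(-40\right) 40 = -1600$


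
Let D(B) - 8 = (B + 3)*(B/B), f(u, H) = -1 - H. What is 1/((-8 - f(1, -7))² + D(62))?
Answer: 1/269 ≈ 0.0037175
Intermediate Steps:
D(B) = 11 + B (D(B) = 8 + (B + 3)*(B/B) = 8 + (3 + B)*1 = 8 + (3 + B) = 11 + B)
1/((-8 - f(1, -7))² + D(62)) = 1/((-8 - (-1 - 1*(-7)))² + (11 + 62)) = 1/((-8 - (-1 + 7))² + 73) = 1/((-8 - 1*6)² + 73) = 1/((-8 - 6)² + 73) = 1/((-14)² + 73) = 1/(196 + 73) = 1/269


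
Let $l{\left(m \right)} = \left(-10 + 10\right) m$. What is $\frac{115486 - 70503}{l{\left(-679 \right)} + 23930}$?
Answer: $\frac{44983}{23930} \approx 1.8798$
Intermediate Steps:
$l{\left(m \right)} = 0$ ($l{\left(m \right)} = 0 m = 0$)
$\frac{115486 - 70503}{l{\left(-679 \right)} + 23930} = \frac{115486 - 70503}{0 + 23930} = \frac{44983}{23930}$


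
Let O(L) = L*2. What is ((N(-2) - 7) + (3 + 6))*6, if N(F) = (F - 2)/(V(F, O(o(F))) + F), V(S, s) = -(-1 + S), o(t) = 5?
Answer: -12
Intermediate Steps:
O(L) = 2*L
V(S, s) = 1 - S
N(F) = -2 + F (N(F) = (F - 2)/((1 - F) + F) = (-2 + F)/1 = (-2 + F)*1 = -2 + F)
((N(-2) - 7) + (3 + 6))*6 = (((-2 - 2) - 7) + (3 + 6))*6 = ((-4 - 7) + 9)*6 = (-11 + 9)*6 = -2*6 = -12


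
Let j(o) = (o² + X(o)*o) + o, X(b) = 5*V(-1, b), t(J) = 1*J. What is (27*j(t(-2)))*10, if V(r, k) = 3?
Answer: -7560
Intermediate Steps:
t(J) = J
X(b) = 15 (X(b) = 5*3 = 15)
j(o) = o² + 16*o (j(o) = (o² + 15*o) + o = o² + 16*o)
(27*j(t(-2)))*10 = (27*(-2*(16 - 2)))*10 = (27*(-2*14))*10 = (27*(-28))*10 = -756*10 = -7560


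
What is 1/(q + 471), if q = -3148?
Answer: -1/2677 ≈ -0.00037355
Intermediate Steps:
1/(q + 471) = 1/(-3148 + 471) = 1/(-2677) = -1/2677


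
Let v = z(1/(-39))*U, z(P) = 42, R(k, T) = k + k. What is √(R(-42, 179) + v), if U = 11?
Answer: 3*√42 ≈ 19.442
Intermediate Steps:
R(k, T) = 2*k
v = 462 (v = 42*11 = 462)
√(R(-42, 179) + v) = √(2*(-42) + 462) = √(-84 + 462) = √378 = 3*√42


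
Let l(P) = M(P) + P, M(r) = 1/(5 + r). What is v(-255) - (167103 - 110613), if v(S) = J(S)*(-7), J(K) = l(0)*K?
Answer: -56133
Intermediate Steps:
l(P) = P + 1/(5 + P) (l(P) = 1/(5 + P) + P = P + 1/(5 + P))
J(K) = K/5 (J(K) = ((1 + 0*(5 + 0))/(5 + 0))*K = ((1 + 0*5)/5)*K = ((1 + 0)/5)*K = ((1/5)*1)*K = K/5)
v(S) = -7*S/5 (v(S) = (S/5)*(-7) = -7*S/5)
v(-255) - (167103 - 110613) = -7/5*(-255) - (167103 - 110613) = 357 - 1*56490 = 357 - 56490 = -56133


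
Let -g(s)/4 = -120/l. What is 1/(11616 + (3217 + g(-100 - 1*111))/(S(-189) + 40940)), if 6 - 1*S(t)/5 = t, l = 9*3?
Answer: 377235/4381990873 ≈ 8.6088e-5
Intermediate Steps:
l = 27
S(t) = 30 - 5*t
g(s) = 160/9 (g(s) = -(-480)/27 = -4*(-40/9) = 160/9)
1/(11616 + (3217 + g(-100 - 1*111))/(S(-189) + 40940)) = 1/(11616 + (3217 + 160/9)/((30 - 5*(-189)) + 40940)) = 1/(11616 + 29113/(9*((30 + 945) + 40940))) = 1/(11616 + 29113/(9*(975 + 40940))) = 1/(11616 + (29113/9)/41915) = 1/(11616 + (29113/9)*(1/41915)) = 1/(11616 + 29113/377235) = 1/(4381990873/377235) = 377235/4381990873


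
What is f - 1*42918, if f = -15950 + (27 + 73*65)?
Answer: -54096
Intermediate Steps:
f = -11178 (f = -15950 + (27 + 4745) = -15950 + 4772 = -11178)
f - 1*42918 = -11178 - 1*42918 = -11178 - 42918 = -54096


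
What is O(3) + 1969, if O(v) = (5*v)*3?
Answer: 2014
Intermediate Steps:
O(v) = 15*v
O(3) + 1969 = 15*3 + 1969 = 45 + 1969 = 2014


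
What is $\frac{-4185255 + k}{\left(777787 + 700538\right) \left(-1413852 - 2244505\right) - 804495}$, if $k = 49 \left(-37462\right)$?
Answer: $\frac{6020893}{5408241416520} \approx 1.1133 \cdot 10^{-6}$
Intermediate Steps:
$k = -1835638$
$\frac{-4185255 + k}{\left(777787 + 700538\right) \left(-1413852 - 2244505\right) - 804495} = \frac{-4185255 - 1835638}{\left(777787 + 700538\right) \left(-1413852 - 2244505\right) - 804495} = - \frac{6020893}{1478325 \left(-3658357\right) - 804495} = - \frac{6020893}{-5408240612025 - 804495} = - \frac{6020893}{-5408241416520} = \left(-6020893\right) \left(- \frac{1}{5408241416520}\right) = \frac{6020893}{5408241416520}$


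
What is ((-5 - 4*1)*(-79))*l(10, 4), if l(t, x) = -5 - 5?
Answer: -7110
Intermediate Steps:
l(t, x) = -10
((-5 - 4*1)*(-79))*l(10, 4) = ((-5 - 4*1)*(-79))*(-10) = ((-5 - 4)*(-79))*(-10) = -9*(-79)*(-10) = 711*(-10) = -7110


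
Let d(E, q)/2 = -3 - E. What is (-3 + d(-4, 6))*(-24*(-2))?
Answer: -48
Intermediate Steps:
d(E, q) = -6 - 2*E (d(E, q) = 2*(-3 - E) = -6 - 2*E)
(-3 + d(-4, 6))*(-24*(-2)) = (-3 + (-6 - 2*(-4)))*(-24*(-2)) = (-3 + (-6 + 8))*(-4*(-12)) = (-3 + 2)*48 = -1*48 = -48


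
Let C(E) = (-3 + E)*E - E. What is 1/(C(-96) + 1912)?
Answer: 1/11512 ≈ 8.6866e-5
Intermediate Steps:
C(E) = -E + E*(-3 + E) (C(E) = E*(-3 + E) - E = -E + E*(-3 + E))
1/(C(-96) + 1912) = 1/(-96*(-4 - 96) + 1912) = 1/(-96*(-100) + 1912) = 1/(9600 + 1912) = 1/11512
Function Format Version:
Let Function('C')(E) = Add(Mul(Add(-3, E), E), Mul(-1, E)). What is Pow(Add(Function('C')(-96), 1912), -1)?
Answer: Rational(1, 11512) ≈ 8.6866e-5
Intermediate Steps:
Function('C')(E) = Add(Mul(-1, E), Mul(E, Add(-3, E))) (Function('C')(E) = Add(Mul(E, Add(-3, E)), Mul(-1, E)) = Add(Mul(-1, E), Mul(E, Add(-3, E))))
Pow(Add(Function('C')(-96), 1912), -1) = Pow(Add(Mul(-96, Add(-4, -96)), 1912), -1) = Pow(Add(Mul(-96, -100), 1912), -1) = Pow(Add(9600, 1912), -1) = Pow(11512, -1) = Rational(1, 11512)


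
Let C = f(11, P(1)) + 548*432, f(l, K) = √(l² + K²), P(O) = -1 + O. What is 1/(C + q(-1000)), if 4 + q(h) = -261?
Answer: 1/236482 ≈ 4.2286e-6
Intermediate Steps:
f(l, K) = √(K² + l²)
q(h) = -265 (q(h) = -4 - 261 = -265)
C = 236747 (C = √((-1 + 1)² + 11²) + 548*432 = √(0² + 121) + 236736 = √(0 + 121) + 236736 = √121 + 236736 = 11 + 236736 = 236747)
1/(C + q(-1000)) = 1/(236747 - 265) = 1/236482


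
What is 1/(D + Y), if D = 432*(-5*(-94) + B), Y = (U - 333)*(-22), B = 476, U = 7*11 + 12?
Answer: 1/414040 ≈ 2.4152e-6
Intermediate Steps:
U = 89 (U = 77 + 12 = 89)
Y = 5368 (Y = (89 - 333)*(-22) = -244*(-22) = 5368)
D = 408672 (D = 432*(-5*(-94) + 476) = 432*(470 + 476) = 432*946 = 408672)
1/(D + Y) = 1/(408672 + 5368) = 1/414040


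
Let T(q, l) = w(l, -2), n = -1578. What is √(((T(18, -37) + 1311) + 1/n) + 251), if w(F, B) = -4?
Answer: 17*√13424046/1578 ≈ 39.471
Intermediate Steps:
T(q, l) = -4
√(((T(18, -37) + 1311) + 1/n) + 251) = √(((-4 + 1311) + 1/(-1578)) + 251) = √((1307 - 1/1578) + 251) = √(2062445/1578 + 251) = √(2458523/1578) = 17*√13424046/1578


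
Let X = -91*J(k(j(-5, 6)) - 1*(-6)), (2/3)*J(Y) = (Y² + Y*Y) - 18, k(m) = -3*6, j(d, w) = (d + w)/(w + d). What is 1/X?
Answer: -1/36855 ≈ -2.7133e-5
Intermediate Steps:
j(d, w) = 1 (j(d, w) = (d + w)/(d + w) = 1)
k(m) = -18
J(Y) = -27 + 3*Y² (J(Y) = 3*((Y² + Y*Y) - 18)/2 = 3*((Y² + Y²) - 18)/2 = 3*(2*Y² - 18)/2 = 3*(-18 + 2*Y²)/2 = -27 + 3*Y²)
X = -36855 (X = -91*(-27 + 3*(-18 - 1*(-6))²) = -91*(-27 + 3*(-18 + 6)²) = -91*(-27 + 3*(-12)²) = -91*(-27 + 3*144) = -91*(-27 + 432) = -91*405 = -36855)
1/X = 1/(-36855) = -1/36855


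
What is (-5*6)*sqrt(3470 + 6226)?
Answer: -120*sqrt(606) ≈ -2954.0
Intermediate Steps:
(-5*6)*sqrt(3470 + 6226) = -120*sqrt(606)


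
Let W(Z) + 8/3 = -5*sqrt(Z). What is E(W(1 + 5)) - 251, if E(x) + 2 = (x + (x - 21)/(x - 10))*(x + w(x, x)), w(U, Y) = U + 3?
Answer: 142009/423 - 26165*sqrt(6)/282 ≈ 108.45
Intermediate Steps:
w(U, Y) = 3 + U
W(Z) = -8/3 - 5*sqrt(Z)
E(x) = -2 + (3 + 2*x)*(x + (-21 + x)/(-10 + x)) (E(x) = -2 + (x + (x - 21)/(x - 10))*(x + (3 + x)) = -2 + (x + (-21 + x)/(-10 + x))*(3 + 2*x) = -2 + (3 + 2*x)*(x + (-21 + x)/(-10 + x)))
E(W(1 + 5)) - 251 = (-43 - 71*(-8/3 - 5*sqrt(1 + 5)) - 15*(-8/3 - 5*sqrt(1 + 5))**2 + 2*(-8/3 - 5*sqrt(1 + 5))**3)/(-10 + (-8/3 - 5*sqrt(1 + 5))) - 251 = (-43 - 71*(-8/3 - 5*sqrt(6)) - 15*(-8/3 - 5*sqrt(6))**2 + 2*(-8/3 - 5*sqrt(6))**3)/(-10 + (-8/3 - 5*sqrt(6))) - 251 = (-43 + (568/3 + 355*sqrt(6)) - 15*(-8/3 - 5*sqrt(6))**2 + 2*(-8/3 - 5*sqrt(6))**3)/(-38/3 - 5*sqrt(6)) - 251 = (439/3 - 15*(-8/3 - 5*sqrt(6))**2 + 2*(-8/3 - 5*sqrt(6))**3 + 355*sqrt(6))/(-38/3 - 5*sqrt(6)) - 251 = -251 + (439/3 - 15*(-8/3 - 5*sqrt(6))**2 + 2*(-8/3 - 5*sqrt(6))**3 + 355*sqrt(6))/(-38/3 - 5*sqrt(6))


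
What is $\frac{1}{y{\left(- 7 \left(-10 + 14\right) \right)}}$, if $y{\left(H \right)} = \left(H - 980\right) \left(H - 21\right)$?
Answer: $\frac{1}{49392} \approx 2.0246 \cdot 10^{-5}$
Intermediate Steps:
$y{\left(H \right)} = \left(-980 + H\right) \left(-21 + H\right)$
$\frac{1}{y{\left(- 7 \left(-10 + 14\right) \right)}} = \frac{1}{20580 + \left(- 7 \left(-10 + 14\right)\right)^{2} - 1001 \left(- 7 \left(-10 + 14\right)\right)} = \frac{1}{20580 + \left(\left(-7\right) 4\right)^{2} - 1001 \left(\left(-7\right) 4\right)} = \frac{1}{20580 + \left(-28\right)^{2} - -28028} = \frac{1}{20580 + 784 + 28028} = \frac{1}{49392}$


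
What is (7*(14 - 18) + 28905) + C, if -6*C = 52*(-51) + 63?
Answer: 58617/2 ≈ 29309.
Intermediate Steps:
C = 863/2 (C = -(52*(-51) + 63)/6 = -(-2652 + 63)/6 = -⅙*(-2589) = 863/2 ≈ 431.50)
(7*(14 - 18) + 28905) + C = (7*(14 - 18) + 28905) + 863/2 = (7*(-4) + 28905) + 863/2 = (-28 + 28905) + 863/2 = 28877 + 863/2 = 58617/2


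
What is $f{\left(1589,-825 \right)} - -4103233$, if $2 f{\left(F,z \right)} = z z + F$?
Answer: $4444340$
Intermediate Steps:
$f{\left(F,z \right)} = \frac{F}{2} + \frac{z^{2}}{2}$ ($f{\left(F,z \right)} = \frac{z z + F}{2} = \frac{z^{2} + F}{2} = \frac{F + z^{2}}{2} = \frac{F}{2} + \frac{z^{2}}{2}$)
$f{\left(1589,-825 \right)} - -4103233 = \left(\frac{1}{2} \cdot 1589 + \frac{\left(-825\right)^{2}}{2}\right) - -4103233 = \left(\frac{1589}{2} + \frac{1}{2} \cdot 680625\right) + 4103233 = \left(\frac{1589}{2} + \frac{680625}{2}\right) + 4103233 = 341107 + 4103233 = 4444340$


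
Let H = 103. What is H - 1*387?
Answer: -284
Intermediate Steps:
H - 1*387 = 103 - 1*387 = 103 - 387 = -284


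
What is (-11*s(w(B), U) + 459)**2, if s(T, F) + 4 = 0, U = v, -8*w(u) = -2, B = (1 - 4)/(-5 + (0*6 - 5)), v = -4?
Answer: 253009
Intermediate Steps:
B = 3/10 (B = -3/(-5 + (0 - 5)) = -3/(-5 - 5) = -3/(-10) = -3*(-1/10) = 3/10 ≈ 0.30000)
w(u) = 1/4 (w(u) = -1/8*(-2) = 1/4)
U = -4
s(T, F) = -4 (s(T, F) = -4 + 0 = -4)
(-11*s(w(B), U) + 459)**2 = (-11*(-4) + 459)**2 = (44 + 459)**2 = 503**2 = 253009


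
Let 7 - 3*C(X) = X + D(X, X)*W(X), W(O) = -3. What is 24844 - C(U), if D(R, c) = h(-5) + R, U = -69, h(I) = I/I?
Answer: 74660/3 ≈ 24887.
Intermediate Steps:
h(I) = 1
D(R, c) = 1 + R
C(X) = 10/3 + 2*X/3 (C(X) = 7/3 - (X + (1 + X)*(-3))/3 = 7/3 - (X + (-3 - 3*X))/3 = 7/3 - (-3 - 2*X)/3 = 7/3 + (1 + 2*X/3) = 10/3 + 2*X/3)
24844 - C(U) = 24844 - (10/3 + (⅔)*(-69)) = 24844 - (10/3 - 46) = 24844 - 1*(-128/3) = 24844 + 128/3 = 74660/3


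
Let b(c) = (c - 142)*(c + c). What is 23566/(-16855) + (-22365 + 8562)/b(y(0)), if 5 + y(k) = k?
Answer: -17819439/1651790 ≈ -10.788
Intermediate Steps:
y(k) = -5 + k
b(c) = 2*c*(-142 + c) (b(c) = (-142 + c)*(2*c) = 2*c*(-142 + c))
23566/(-16855) + (-22365 + 8562)/b(y(0)) = 23566/(-16855) + (-22365 + 8562)/((2*(-5 + 0)*(-142 + (-5 + 0)))) = 23566*(-1/16855) - 13803*(-1/(10*(-142 - 5))) = -23566/16855 - 13803/(2*(-5)*(-147)) = -23566/16855 - 13803/1470 = -23566/16855 - 13803*1/1470 = -23566/16855 - 4601/490 = -17819439/1651790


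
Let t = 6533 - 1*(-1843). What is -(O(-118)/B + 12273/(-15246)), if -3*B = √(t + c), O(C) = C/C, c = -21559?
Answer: 4091/5082 - 3*I*√13183/13183 ≈ 0.805 - 0.026128*I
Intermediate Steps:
O(C) = 1
t = 8376 (t = 6533 + 1843 = 8376)
B = -I*√13183/3 (B = -√(8376 - 21559)/3 = -I*√13183/3 ≈ -38.272*I)
-(O(-118)/B + 12273/(-15246)) = -(1/(-I*√13183/3) + 12273/(-15246)) = -(1*(3*I*√13183/13183) + 12273*(-1/15246)) = -(3*I*√13183/13183 - 4091/5082) = -(-4091/5082 + 3*I*√13183/13183) = 4091/5082 - 3*I*√13183/13183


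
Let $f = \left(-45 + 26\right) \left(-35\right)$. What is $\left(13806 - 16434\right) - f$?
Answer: $-3293$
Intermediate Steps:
$f = 665$ ($f = \left(-19\right) \left(-35\right) = 665$)
$\left(13806 - 16434\right) - f = \left(13806 - 16434\right) - 665 = -2628 - 665 = -3293$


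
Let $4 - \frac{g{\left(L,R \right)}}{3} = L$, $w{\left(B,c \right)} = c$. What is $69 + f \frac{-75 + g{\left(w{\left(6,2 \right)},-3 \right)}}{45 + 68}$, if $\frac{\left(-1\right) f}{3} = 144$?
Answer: $\frac{37605}{113} \approx 332.79$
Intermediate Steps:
$f = -432$ ($f = \left(-3\right) 144 = -432$)
$g{\left(L,R \right)} = 12 - 3 L$
$69 + f \frac{-75 + g{\left(w{\left(6,2 \right)},-3 \right)}}{45 + 68} = 69 - 432 \frac{-75 + \left(12 - 6\right)}{45 + 68} = 69 - 432 \frac{-75 + \left(12 - 6\right)}{113} = 69 - 432 \left(-75 + 6\right) \frac{1}{113} = 69 - 432 \left(\left(-69\right) \frac{1}{113}\right) = 69 - - \frac{29808}{113} = 69 + \frac{29808}{113} = \frac{37605}{113}$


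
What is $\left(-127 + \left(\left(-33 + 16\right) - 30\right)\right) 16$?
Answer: $-2784$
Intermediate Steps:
$\left(-127 + \left(\left(-33 + 16\right) - 30\right)\right) 16 = \left(-127 - 47\right) 16 = \left(-174\right) 16 = -2784$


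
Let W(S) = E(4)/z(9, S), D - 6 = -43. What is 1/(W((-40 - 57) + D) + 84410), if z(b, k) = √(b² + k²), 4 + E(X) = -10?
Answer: 761251585/64257246289752 + 7*√18037/64257246289752 ≈ 1.1847e-5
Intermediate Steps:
D = -37 (D = 6 - 43 = -37)
E(X) = -14 (E(X) = -4 - 10 = -14)
W(S) = -14/√(81 + S²) (W(S) = -14/√(9² + S²) = -14/√(81 + S²))
1/(W((-40 - 57) + D) + 84410) = 1/(-14/√(81 + ((-40 - 57) - 37)²) + 84410) = 1/(-14/√(81 + (-97 - 37)²) + 84410) = 1/(-14/√(81 + (-134)²) + 84410) = 1/(-14/√(81 + 17956) + 84410) = 1/(-14*√18037/18037 + 84410) = 1/(84410 - 14*√18037/18037)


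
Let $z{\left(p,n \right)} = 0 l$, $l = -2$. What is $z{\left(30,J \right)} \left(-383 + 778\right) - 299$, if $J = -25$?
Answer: $-299$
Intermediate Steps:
$z{\left(p,n \right)} = 0$ ($z{\left(p,n \right)} = 0 \left(-2\right) = 0$)
$z{\left(30,J \right)} \left(-383 + 778\right) - 299 = 0 \left(-383 + 778\right) - 299 = 0 \cdot 395 - 299 = 0 - 299 = -299$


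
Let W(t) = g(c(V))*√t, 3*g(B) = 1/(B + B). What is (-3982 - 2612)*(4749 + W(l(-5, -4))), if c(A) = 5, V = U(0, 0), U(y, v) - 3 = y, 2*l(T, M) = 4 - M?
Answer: -156576728/5 ≈ -3.1315e+7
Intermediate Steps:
l(T, M) = 2 - M/2 (l(T, M) = (4 - M)/2 = 2 - M/2)
U(y, v) = 3 + y
V = 3 (V = 3 + 0 = 3)
g(B) = 1/(6*B) (g(B) = 1/(3*(B + B)) = 1/(3*((2*B))) = (1/(2*B))/3 = 1/(6*B))
W(t) = √t/30 (W(t) = ((⅙)/5)*√t = ((⅙)*(⅕))*√t = √t/30)
(-3982 - 2612)*(4749 + W(l(-5, -4))) = (-3982 - 2612)*(4749 + √(2 - ½*(-4))/30) = -6594*(4749 + √(2 + 2)/30) = -6594*(4749 + √4/30) = -6594*(4749 + (1/30)*2) = -6594*(4749 + 1/15) = -6594*71236/15 = -156576728/5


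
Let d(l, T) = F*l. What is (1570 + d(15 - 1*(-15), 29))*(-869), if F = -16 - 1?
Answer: -921140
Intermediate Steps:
F = -17
d(l, T) = -17*l
(1570 + d(15 - 1*(-15), 29))*(-869) = (1570 - 17*(15 - 1*(-15)))*(-869) = (1570 - 17*(15 + 15))*(-869) = (1570 - 17*30)*(-869) = (1570 - 510)*(-869) = 1060*(-869) = -921140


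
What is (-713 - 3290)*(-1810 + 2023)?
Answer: -852639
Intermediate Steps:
(-713 - 3290)*(-1810 + 2023) = -4003*213 = -852639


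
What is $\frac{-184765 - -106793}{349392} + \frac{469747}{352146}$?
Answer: $\frac{5694513163}{5126541468} \approx 1.1108$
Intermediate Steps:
$\frac{-184765 - -106793}{349392} + \frac{469747}{352146} = \left(-184765 + 106793\right) \frac{1}{349392} + 469747 \cdot \frac{1}{352146} = \left(-77972\right) \frac{1}{349392} + \frac{469747}{352146} = - \frac{19493}{87348} + \frac{469747}{352146} = \frac{5694513163}{5126541468}$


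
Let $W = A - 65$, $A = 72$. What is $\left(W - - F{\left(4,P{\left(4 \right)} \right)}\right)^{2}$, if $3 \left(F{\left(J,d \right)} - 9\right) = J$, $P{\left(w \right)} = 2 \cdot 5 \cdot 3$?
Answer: $\frac{2704}{9} \approx 300.44$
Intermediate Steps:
$P{\left(w \right)} = 30$ ($P{\left(w \right)} = 10 \cdot 3 = 30$)
$F{\left(J,d \right)} = 9 + \frac{J}{3}$
$W = 7$ ($W = 72 - 65 = 7$)
$\left(W - - F{\left(4,P{\left(4 \right)} \right)}\right)^{2} = \left(7 + \left(\left(-4\right) 0 + \left(9 + \frac{1}{3} \cdot 4\right)\right)\right)^{2} = \left(7 + \left(0 + \left(9 + \frac{4}{3}\right)\right)\right)^{2} = \left(7 + \left(0 + \frac{31}{3}\right)\right)^{2} = \left(7 + \frac{31}{3}\right)^{2} = \left(\frac{52}{3}\right)^{2} = \frac{2704}{9}$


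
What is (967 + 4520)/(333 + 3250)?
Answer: 5487/3583 ≈ 1.5314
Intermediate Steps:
(967 + 4520)/(333 + 3250) = 5487/3583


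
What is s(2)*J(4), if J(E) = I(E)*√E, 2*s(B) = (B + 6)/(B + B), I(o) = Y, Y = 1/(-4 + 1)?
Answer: -⅔ ≈ -0.66667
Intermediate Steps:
Y = -⅓ (Y = 1/(-3) = -⅓ ≈ -0.33333)
I(o) = -⅓
s(B) = (6 + B)/(4*B) (s(B) = ((B + 6)/(B + B))/2 = ((6 + B)/((2*B)))/2 = ((6 + B)*(1/(2*B)))/2 = ((6 + B)/(2*B))/2 = (6 + B)/(4*B))
J(E) = -√E/3
s(2)*J(4) = ((¼)*(6 + 2)/2)*(-√4/3) = ((¼)*(½)*8)*(-⅓*2) = 1*(-⅔) = -⅔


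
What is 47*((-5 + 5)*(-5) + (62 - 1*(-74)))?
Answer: 6392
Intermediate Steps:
47*((-5 + 5)*(-5) + (62 - 1*(-74))) = 47*(0*(-5) + (62 + 74)) = 47*(0 + 136) = 47*136 = 6392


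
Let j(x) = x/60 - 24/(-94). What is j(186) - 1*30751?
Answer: -14451393/470 ≈ -30748.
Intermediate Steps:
j(x) = 12/47 + x/60 (j(x) = x*(1/60) - 24*(-1/94) = x/60 + 12/47 = 12/47 + x/60)
j(186) - 1*30751 = (12/47 + (1/60)*186) - 1*30751 = (12/47 + 31/10) - 30751 = 1577/470 - 30751 = -14451393/470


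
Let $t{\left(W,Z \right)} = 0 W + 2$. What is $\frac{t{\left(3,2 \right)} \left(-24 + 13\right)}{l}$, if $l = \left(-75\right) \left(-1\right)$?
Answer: $- \frac{22}{75} \approx -0.29333$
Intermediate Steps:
$t{\left(W,Z \right)} = 2$ ($t{\left(W,Z \right)} = 0 + 2 = 2$)
$l = 75$
$\frac{t{\left(3,2 \right)} \left(-24 + 13\right)}{l} = \frac{2 \left(-24 + 13\right)}{75} = 2 \left(-11\right) \frac{1}{75} = \left(-22\right) \frac{1}{75} = - \frac{22}{75}$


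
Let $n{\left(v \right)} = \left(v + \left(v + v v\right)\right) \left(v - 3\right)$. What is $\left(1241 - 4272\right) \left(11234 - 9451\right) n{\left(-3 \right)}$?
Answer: $97276914$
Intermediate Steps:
$n{\left(v \right)} = \left(-3 + v\right) \left(v^{2} + 2 v\right)$ ($n{\left(v \right)} = \left(v + \left(v + v^{2}\right)\right) \left(-3 + v\right) = \left(v^{2} + 2 v\right) \left(-3 + v\right) = \left(-3 + v\right) \left(v^{2} + 2 v\right)$)
$\left(1241 - 4272\right) \left(11234 - 9451\right) n{\left(-3 \right)} = \left(1241 - 4272\right) \left(11234 - 9451\right) \left(- 3 \left(-6 + \left(-3\right)^{2} - -3\right)\right) = \left(-3031\right) 1783 \left(- 3 \left(-6 + 9 + 3\right)\right) = - 5404273 \left(\left(-3\right) 6\right) = \left(-5404273\right) \left(-18\right) = 97276914$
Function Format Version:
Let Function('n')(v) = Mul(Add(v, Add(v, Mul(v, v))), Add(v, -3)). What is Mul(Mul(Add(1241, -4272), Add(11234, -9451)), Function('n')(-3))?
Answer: 97276914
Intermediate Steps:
Function('n')(v) = Mul(Add(-3, v), Add(Pow(v, 2), Mul(2, v))) (Function('n')(v) = Mul(Add(v, Add(v, Pow(v, 2))), Add(-3, v)) = Mul(Add(Pow(v, 2), Mul(2, v)), Add(-3, v)) = Mul(Add(-3, v), Add(Pow(v, 2), Mul(2, v))))
Mul(Mul(Add(1241, -4272), Add(11234, -9451)), Function('n')(-3)) = Mul(Mul(Add(1241, -4272), Add(11234, -9451)), Mul(-3, Add(-6, Pow(-3, 2), Mul(-1, -3)))) = Mul(Mul(-3031, 1783), Mul(-3, Add(-6, 9, 3))) = Mul(-5404273, Mul(-3, 6)) = Mul(-5404273, -18) = 97276914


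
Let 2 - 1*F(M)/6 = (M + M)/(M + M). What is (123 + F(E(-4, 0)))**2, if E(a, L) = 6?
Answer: 16641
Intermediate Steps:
F(M) = 6 (F(M) = 12 - 6*(M + M)/(M + M) = 12 - 6*2*M/(2*M) = 12 - 6*2*M*1/(2*M) = 12 - 6*1 = 12 - 6 = 6)
(123 + F(E(-4, 0)))**2 = (123 + 6)**2 = 129**2 = 16641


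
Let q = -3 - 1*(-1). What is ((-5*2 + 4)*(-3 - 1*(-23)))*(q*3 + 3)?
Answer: 360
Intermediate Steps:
q = -2 (q = -3 + 1 = -2)
((-5*2 + 4)*(-3 - 1*(-23)))*(q*3 + 3) = ((-5*2 + 4)*(-3 - 1*(-23)))*(-2*3 + 3) = ((-10 + 4)*(-3 + 23))*(-6 + 3) = -6*20*(-3) = -120*(-3) = 360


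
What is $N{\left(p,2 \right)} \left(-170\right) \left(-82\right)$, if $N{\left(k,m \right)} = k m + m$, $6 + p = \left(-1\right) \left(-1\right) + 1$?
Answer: $-83640$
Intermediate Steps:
$p = -4$ ($p = -6 + \left(\left(-1\right) \left(-1\right) + 1\right) = -6 + \left(1 + 1\right) = -6 + 2 = -4$)
$N{\left(k,m \right)} = m + k m$
$N{\left(p,2 \right)} \left(-170\right) \left(-82\right) = 2 \left(1 - 4\right) \left(-170\right) \left(-82\right) = 2 \left(-3\right) \left(-170\right) \left(-82\right) = \left(-6\right) \left(-170\right) \left(-82\right) = 1020 \left(-82\right) = -83640$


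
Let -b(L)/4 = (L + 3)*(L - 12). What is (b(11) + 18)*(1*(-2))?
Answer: -148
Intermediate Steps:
b(L) = -4*(-12 + L)*(3 + L) (b(L) = -4*(L + 3)*(L - 12) = -4*(3 + L)*(-12 + L) = -4*(-12 + L)*(3 + L))
(b(11) + 18)*(1*(-2)) = ((144 - 4*11**2 + 36*11) + 18)*(1*(-2)) = ((144 - 4*121 + 396) + 18)*(-2) = ((144 - 484 + 396) + 18)*(-2) = (56 + 18)*(-2) = 74*(-2) = -148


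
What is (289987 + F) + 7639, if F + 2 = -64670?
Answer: 232954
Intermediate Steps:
F = -64672 (F = -2 - 64670 = -64672)
(289987 + F) + 7639 = (289987 - 64672) + 7639 = 225315 + 7639 = 232954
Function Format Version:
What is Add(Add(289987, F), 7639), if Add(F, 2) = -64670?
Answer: 232954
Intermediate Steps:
F = -64672 (F = Add(-2, -64670) = -64672)
Add(Add(289987, F), 7639) = Add(Add(289987, -64672), 7639) = Add(225315, 7639) = 232954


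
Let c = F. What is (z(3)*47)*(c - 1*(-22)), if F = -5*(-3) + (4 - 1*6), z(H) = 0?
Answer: 0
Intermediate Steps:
F = 13 (F = 15 + (4 - 6) = 15 - 2 = 13)
c = 13
(z(3)*47)*(c - 1*(-22)) = (0*47)*(13 - 1*(-22)) = 0*(13 + 22) = 0*35 = 0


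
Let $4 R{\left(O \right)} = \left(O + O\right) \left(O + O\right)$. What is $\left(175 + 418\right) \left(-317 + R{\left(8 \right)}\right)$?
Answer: $-150029$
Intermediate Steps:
$R{\left(O \right)} = O^{2}$ ($R{\left(O \right)} = \frac{\left(O + O\right) \left(O + O\right)}{4} = \frac{2 O 2 O}{4} = \frac{4 O^{2}}{4} = O^{2}$)
$\left(175 + 418\right) \left(-317 + R{\left(8 \right)}\right) = \left(175 + 418\right) \left(-317 + 8^{2}\right) = 593 \left(-317 + 64\right) = 593 \left(-253\right) = -150029$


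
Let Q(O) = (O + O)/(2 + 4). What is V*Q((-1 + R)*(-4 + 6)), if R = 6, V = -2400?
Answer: -8000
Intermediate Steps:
Q(O) = O/3 (Q(O) = (2*O)/6 = O/3)
V*Q((-1 + R)*(-4 + 6)) = -800*(-1 + 6)*(-4 + 6) = -800*5*2 = -800*10 = -2400*10/3 = -8000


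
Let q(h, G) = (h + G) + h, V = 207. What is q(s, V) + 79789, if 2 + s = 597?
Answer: 81186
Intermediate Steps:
s = 595 (s = -2 + 597 = 595)
q(h, G) = G + 2*h (q(h, G) = (G + h) + h = G + 2*h)
q(s, V) + 79789 = (207 + 2*595) + 79789 = (207 + 1190) + 79789 = 1397 + 79789 = 81186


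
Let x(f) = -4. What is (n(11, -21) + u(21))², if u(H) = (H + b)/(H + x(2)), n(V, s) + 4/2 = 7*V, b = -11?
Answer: 1651225/289 ≈ 5713.6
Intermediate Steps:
n(V, s) = -2 + 7*V
u(H) = (-11 + H)/(-4 + H) (u(H) = (H - 11)/(H - 4) = (-11 + H)/(-4 + H))
(n(11, -21) + u(21))² = ((-2 + 7*11) + (-11 + 21)/(-4 + 21))² = ((-2 + 77) + 10/17)² = (75 + (1/17)*10)² = (75 + 10/17)² = (1285/17)² = 1651225/289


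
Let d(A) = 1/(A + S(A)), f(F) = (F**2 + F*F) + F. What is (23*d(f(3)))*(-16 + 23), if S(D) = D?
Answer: 23/6 ≈ 3.8333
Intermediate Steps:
f(F) = F + 2*F**2 (f(F) = (F**2 + F**2) + F = 2*F**2 + F = F + 2*F**2)
d(A) = 1/(2*A) (d(A) = 1/(A + A) = 1/(2*A))
(23*d(f(3)))*(-16 + 23) = (23*(1/(2*((3*(1 + 2*3))))))*(-16 + 23) = (23*(1/(2*((3*(1 + 6))))))*7 = (23*(1/(2*((3*7)))))*7 = (23*((1/2)/21))*7 = (23*((1/2)*(1/21)))*7 = (23*(1/42))*7 = (23/42)*7 = 23/6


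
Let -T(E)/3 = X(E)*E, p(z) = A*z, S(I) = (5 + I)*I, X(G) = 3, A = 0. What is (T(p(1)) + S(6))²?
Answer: 4356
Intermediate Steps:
S(I) = I*(5 + I)
p(z) = 0 (p(z) = 0*z = 0)
T(E) = -9*E
(T(p(1)) + S(6))² = (-9*0 + 6*(5 + 6))² = (0 + 6*11)² = (0 + 66)² = 66² = 4356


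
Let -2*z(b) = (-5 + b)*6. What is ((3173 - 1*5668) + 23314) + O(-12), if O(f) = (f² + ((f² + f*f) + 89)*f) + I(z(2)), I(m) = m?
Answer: 16448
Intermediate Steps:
z(b) = 15 - 3*b (z(b) = -(-5 + b)*6/2 = -(-30 + 6*b)/2 = 15 - 3*b)
O(f) = 9 + f² + f*(89 + 2*f²) (O(f) = (f² + ((f² + f*f) + 89)*f) + (15 - 3*2) = (f² + ((f² + f²) + 89)*f) + (15 - 6) = (f² + (2*f² + 89)*f) + 9 = (f² + (89 + 2*f²)*f) + 9 = (f² + f*(89 + 2*f²)) + 9 = 9 + f² + f*(89 + 2*f²))
((3173 - 1*5668) + 23314) + O(-12) = ((3173 - 1*5668) + 23314) + (9 + (-12)² + 2*(-12)³ + 89*(-12)) = ((3173 - 5668) + 23314) + (9 + 144 + 2*(-1728) - 1068) = (-2495 + 23314) + (9 + 144 - 3456 - 1068) = 20819 - 4371 = 16448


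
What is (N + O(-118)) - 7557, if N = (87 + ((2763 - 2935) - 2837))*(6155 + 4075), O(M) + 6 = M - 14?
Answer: -29899755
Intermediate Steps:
O(M) = -20 + M (O(M) = -6 + (M - 14) = -6 + (-14 + M) = -20 + M)
N = -29892060 (N = (87 + (-172 - 2837))*10230 = (87 - 3009)*10230 = -2922*10230 = -29892060)
(N + O(-118)) - 7557 = (-29892060 + (-20 - 118)) - 7557 = (-29892060 - 138) - 7557 = -29892198 - 7557 = -29899755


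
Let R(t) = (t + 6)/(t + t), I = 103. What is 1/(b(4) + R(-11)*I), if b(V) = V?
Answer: 22/603 ≈ 0.036484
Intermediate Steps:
R(t) = (6 + t)/(2*t) (R(t) = (6 + t)/((2*t)) = (6 + t)*(1/(2*t)) = (6 + t)/(2*t))
1/(b(4) + R(-11)*I) = 1/(4 + ((½)*(6 - 11)/(-11))*103) = 1/(4 + ((½)*(-1/11)*(-5))*103) = 1/(4 + (5/22)*103) = 1/(4 + 515/22) = 1/(603/22) = 22/603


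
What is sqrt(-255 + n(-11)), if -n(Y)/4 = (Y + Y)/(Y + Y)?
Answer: I*sqrt(259) ≈ 16.093*I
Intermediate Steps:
n(Y) = -4 (n(Y) = -4*(Y + Y)/(Y + Y) = -4*2*Y/(2*Y) = -4*2*Y*1/(2*Y) = -4*1 = -4)
sqrt(-255 + n(-11)) = sqrt(-255 - 4) = sqrt(-259) = I*sqrt(259)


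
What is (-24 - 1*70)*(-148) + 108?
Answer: 14020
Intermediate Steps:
(-24 - 1*70)*(-148) + 108 = (-24 - 70)*(-148) + 108 = -94*(-148) + 108 = 13912 + 108 = 14020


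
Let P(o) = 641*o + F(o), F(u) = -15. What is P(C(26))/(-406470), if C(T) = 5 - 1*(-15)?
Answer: -2561/81294 ≈ -0.031503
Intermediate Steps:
C(T) = 20 (C(T) = 5 + 15 = 20)
P(o) = -15 + 641*o (P(o) = 641*o - 15 = -15 + 641*o)
P(C(26))/(-406470) = (-15 + 641*20)/(-406470) = (-15 + 12820)*(-1/406470) = 12805*(-1/406470) = -2561/81294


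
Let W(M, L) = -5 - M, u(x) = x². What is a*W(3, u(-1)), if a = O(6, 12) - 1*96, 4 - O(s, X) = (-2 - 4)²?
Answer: 1024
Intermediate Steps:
O(s, X) = -32 (O(s, X) = 4 - (-2 - 4)² = 4 - 1*(-6)² = 4 - 1*36 = 4 - 36 = -32)
a = -128 (a = -32 - 1*96 = -32 - 96 = -128)
a*W(3, u(-1)) = -128*(-5 - 1*3) = -128*(-5 - 3) = -128*(-8) = 1024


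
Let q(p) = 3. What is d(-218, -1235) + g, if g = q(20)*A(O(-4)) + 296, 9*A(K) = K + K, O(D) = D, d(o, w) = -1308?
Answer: -3044/3 ≈ -1014.7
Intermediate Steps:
A(K) = 2*K/9 (A(K) = (K + K)/9 = (2*K)/9 = 2*K/9)
g = 880/3 (g = 3*((2/9)*(-4)) + 296 = 3*(-8/9) + 296 = -8/3 + 296 = 880/3 ≈ 293.33)
d(-218, -1235) + g = -1308 + 880/3 = -3044/3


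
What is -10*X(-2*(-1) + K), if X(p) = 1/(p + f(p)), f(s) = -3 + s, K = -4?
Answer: 10/7 ≈ 1.4286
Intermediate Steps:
X(p) = 1/(-3 + 2*p) (X(p) = 1/(p + (-3 + p)) = 1/(-3 + 2*p))
-10*X(-2*(-1) + K) = -10/(-3 + 2*(-2*(-1) - 4)) = -10/(-3 + 2*(2 - 4)) = -10/(-3 + 2*(-2)) = -10/(-3 - 4) = -10/(-7) = -10*(-⅐) = 10/7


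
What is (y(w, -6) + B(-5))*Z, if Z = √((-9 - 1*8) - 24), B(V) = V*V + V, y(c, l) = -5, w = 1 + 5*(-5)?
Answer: 15*I*√41 ≈ 96.047*I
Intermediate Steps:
w = -24 (w = 1 - 25 = -24)
B(V) = V + V² (B(V) = V² + V = V + V²)
Z = I*√41 (Z = √((-9 - 8) - 24) = √(-17 - 24) = √(-41) = I*√41 ≈ 6.4031*I)
(y(w, -6) + B(-5))*Z = (-5 - 5*(1 - 5))*(I*√41) = (-5 - 5*(-4))*(I*√41) = (-5 + 20)*(I*√41) = 15*(I*√41) = 15*I*√41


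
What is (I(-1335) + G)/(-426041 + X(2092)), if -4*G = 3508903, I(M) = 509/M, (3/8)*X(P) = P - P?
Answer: 4684387541/2275058940 ≈ 2.0590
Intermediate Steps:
X(P) = 0 (X(P) = 8*(P - P)/3 = (8/3)*0 = 0)
G = -3508903/4 (G = -¼*3508903 = -3508903/4 ≈ -8.7723e+5)
(I(-1335) + G)/(-426041 + X(2092)) = (509/(-1335) - 3508903/4)/(-426041 + 0) = (509*(-1/1335) - 3508903/4)/(-426041) = (-509/1335 - 3508903/4)*(-1/426041) = -4684387541/5340*(-1/426041) = 4684387541/2275058940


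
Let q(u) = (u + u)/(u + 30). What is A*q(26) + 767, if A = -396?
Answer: 2795/7 ≈ 399.29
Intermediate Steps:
q(u) = 2*u/(30 + u) (q(u) = (2*u)/(30 + u) = 2*u/(30 + u))
A*q(26) + 767 = -792*26/(30 + 26) + 767 = -792*26/56 + 767 = -396*13/14 + 767 = -2574/7 + 767 = 2795/7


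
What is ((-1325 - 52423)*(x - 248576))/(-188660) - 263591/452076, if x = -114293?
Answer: -2204276578802743/21322164540 ≈ -1.0338e+5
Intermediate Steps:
((-1325 - 52423)*(x - 248576))/(-188660) - 263591/452076 = ((-1325 - 52423)*(-114293 - 248576))/(-188660) - 263591/452076 = -53748*(-362869)*(-1/188660) - 263591*1/452076 = 19503483012*(-1/188660) - 263591/452076 = -4875870753/47165 - 263591/452076 = -2204276578802743/21322164540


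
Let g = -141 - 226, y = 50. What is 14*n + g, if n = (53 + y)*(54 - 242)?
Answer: -271463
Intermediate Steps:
g = -367
n = -19364 (n = (53 + 50)*(54 - 242) = 103*(-188) = -19364)
14*n + g = 14*(-19364) - 367 = -271096 - 367 = -271463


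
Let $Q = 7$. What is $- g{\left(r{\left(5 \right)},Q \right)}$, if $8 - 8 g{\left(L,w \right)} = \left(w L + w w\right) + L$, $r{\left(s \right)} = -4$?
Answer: $\frac{9}{8} \approx 1.125$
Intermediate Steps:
$g{\left(L,w \right)} = 1 - \frac{L}{8} - \frac{w^{2}}{8} - \frac{L w}{8}$ ($g{\left(L,w \right)} = 1 - \frac{\left(w L + w w\right) + L}{8} = 1 - \frac{\left(L w + w^{2}\right) + L}{8} = 1 - \frac{\left(w^{2} + L w\right) + L}{8} = 1 - \frac{L + w^{2} + L w}{8} = 1 - \left(\frac{L}{8} + \frac{w^{2}}{8} + \frac{L w}{8}\right) = 1 - \frac{L}{8} - \frac{w^{2}}{8} - \frac{L w}{8}$)
$- g{\left(r{\left(5 \right)},Q \right)} = - (1 - - \frac{1}{2} - \frac{7^{2}}{8} - \left(- \frac{1}{2}\right) 7) = - (1 + \frac{1}{2} - \frac{49}{8} + \frac{7}{2}) = \left(-1\right) \left(- \frac{9}{8}\right) = \frac{9}{8}$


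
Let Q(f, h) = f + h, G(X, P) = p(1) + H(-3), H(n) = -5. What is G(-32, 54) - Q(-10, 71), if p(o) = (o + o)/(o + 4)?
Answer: -328/5 ≈ -65.600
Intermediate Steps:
p(o) = 2*o/(4 + o) (p(o) = (2*o)/(4 + o) = 2*o/(4 + o))
G(X, P) = -23/5 (G(X, P) = 2*1/(4 + 1) - 5 = 2*1/5 - 5 = 2*1*(⅕) - 5 = ⅖ - 5 = -23/5)
G(-32, 54) - Q(-10, 71) = -23/5 - (-10 + 71) = -23/5 - 1*61 = -23/5 - 61 = -328/5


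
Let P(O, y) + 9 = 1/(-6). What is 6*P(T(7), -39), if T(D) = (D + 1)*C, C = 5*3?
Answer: -55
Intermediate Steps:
C = 15
T(D) = 15 + 15*D (T(D) = (D + 1)*15 = (1 + D)*15 = 15 + 15*D)
P(O, y) = -55/6 (P(O, y) = -9 + 1/(-6) = -9 - ⅙ = -55/6)
6*P(T(7), -39) = 6*(-55/6) = -55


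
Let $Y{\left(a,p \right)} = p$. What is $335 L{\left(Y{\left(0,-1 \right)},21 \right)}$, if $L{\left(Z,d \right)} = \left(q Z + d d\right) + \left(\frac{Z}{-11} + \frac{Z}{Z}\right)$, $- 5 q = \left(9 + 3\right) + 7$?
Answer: $\frac{1643108}{11} \approx 1.4937 \cdot 10^{5}$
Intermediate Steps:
$q = - \frac{19}{5}$ ($q = - \frac{\left(9 + 3\right) + 7}{5} = - \frac{12 + 7}{5} = \left(- \frac{1}{5}\right) 19 = - \frac{19}{5} \approx -3.8$)
$L{\left(Z,d \right)} = 1 + d^{2} - \frac{214 Z}{55}$ ($L{\left(Z,d \right)} = \left(- \frac{19 Z}{5} + d d\right) + \left(\frac{Z}{-11} + \frac{Z}{Z}\right) = \left(- \frac{19 Z}{5} + d^{2}\right) + \left(Z \left(- \frac{1}{11}\right) + 1\right) = \left(d^{2} - \frac{19 Z}{5}\right) - \left(-1 + \frac{Z}{11}\right) = 1 + d^{2} - \frac{214 Z}{55}$)
$335 L{\left(Y{\left(0,-1 \right)},21 \right)} = 335 \left(1 + 21^{2} - - \frac{214}{55}\right) = 335 \left(1 + 441 + \frac{214}{55}\right) = 335 \cdot \frac{24524}{55} = \frac{1643108}{11}$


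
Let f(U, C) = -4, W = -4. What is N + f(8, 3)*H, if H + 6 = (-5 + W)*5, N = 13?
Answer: 217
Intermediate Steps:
H = -51 (H = -6 + (-5 - 4)*5 = -6 - 9*5 = -6 - 45 = -51)
N + f(8, 3)*H = 13 - 4*(-51) = 13 + 204 = 217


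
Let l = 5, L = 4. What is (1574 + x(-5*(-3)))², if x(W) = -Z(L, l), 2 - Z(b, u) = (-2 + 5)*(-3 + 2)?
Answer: 2461761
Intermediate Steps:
Z(b, u) = 5 (Z(b, u) = 2 - (-2 + 5)*(-3 + 2) = 2 - 3*(-1) = 2 - 1*(-3) = 2 + 3 = 5)
x(W) = -5 (x(W) = -1*5 = -5)
(1574 + x(-5*(-3)))² = (1574 - 5)² = 1569² = 2461761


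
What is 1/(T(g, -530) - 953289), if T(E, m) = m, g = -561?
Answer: -1/953819 ≈ -1.0484e-6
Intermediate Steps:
1/(T(g, -530) - 953289) = 1/(-530 - 953289) = 1/(-953819) = -1/953819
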